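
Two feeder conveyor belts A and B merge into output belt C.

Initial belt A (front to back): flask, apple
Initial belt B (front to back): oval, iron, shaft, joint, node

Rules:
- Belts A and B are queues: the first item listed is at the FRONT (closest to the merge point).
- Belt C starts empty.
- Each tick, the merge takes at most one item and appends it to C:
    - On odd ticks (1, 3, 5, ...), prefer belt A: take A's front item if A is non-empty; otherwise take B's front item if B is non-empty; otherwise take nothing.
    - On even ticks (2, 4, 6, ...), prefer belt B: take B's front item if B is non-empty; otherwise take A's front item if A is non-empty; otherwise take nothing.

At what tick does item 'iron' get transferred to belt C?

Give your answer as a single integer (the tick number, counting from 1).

Answer: 4

Derivation:
Tick 1: prefer A, take flask from A; A=[apple] B=[oval,iron,shaft,joint,node] C=[flask]
Tick 2: prefer B, take oval from B; A=[apple] B=[iron,shaft,joint,node] C=[flask,oval]
Tick 3: prefer A, take apple from A; A=[-] B=[iron,shaft,joint,node] C=[flask,oval,apple]
Tick 4: prefer B, take iron from B; A=[-] B=[shaft,joint,node] C=[flask,oval,apple,iron]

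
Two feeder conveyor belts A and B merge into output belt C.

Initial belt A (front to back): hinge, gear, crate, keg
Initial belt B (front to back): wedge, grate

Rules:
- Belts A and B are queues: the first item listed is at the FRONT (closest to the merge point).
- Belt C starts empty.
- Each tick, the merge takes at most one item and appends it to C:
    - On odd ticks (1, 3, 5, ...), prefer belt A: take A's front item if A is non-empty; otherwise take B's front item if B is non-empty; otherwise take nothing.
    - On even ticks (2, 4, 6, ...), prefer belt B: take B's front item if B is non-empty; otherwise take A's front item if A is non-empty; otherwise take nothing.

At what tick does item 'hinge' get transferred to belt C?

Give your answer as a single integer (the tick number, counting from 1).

Answer: 1

Derivation:
Tick 1: prefer A, take hinge from A; A=[gear,crate,keg] B=[wedge,grate] C=[hinge]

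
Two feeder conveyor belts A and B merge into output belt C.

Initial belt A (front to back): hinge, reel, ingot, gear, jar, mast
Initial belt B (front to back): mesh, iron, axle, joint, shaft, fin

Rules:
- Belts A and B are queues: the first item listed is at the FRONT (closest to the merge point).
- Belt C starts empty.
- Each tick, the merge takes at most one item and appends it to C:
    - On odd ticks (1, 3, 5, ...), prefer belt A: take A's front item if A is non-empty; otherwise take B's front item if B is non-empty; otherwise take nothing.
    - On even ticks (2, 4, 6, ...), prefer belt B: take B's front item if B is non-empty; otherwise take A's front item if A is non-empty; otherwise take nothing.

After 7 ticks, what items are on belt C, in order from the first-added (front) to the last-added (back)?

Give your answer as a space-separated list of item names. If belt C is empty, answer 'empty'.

Tick 1: prefer A, take hinge from A; A=[reel,ingot,gear,jar,mast] B=[mesh,iron,axle,joint,shaft,fin] C=[hinge]
Tick 2: prefer B, take mesh from B; A=[reel,ingot,gear,jar,mast] B=[iron,axle,joint,shaft,fin] C=[hinge,mesh]
Tick 3: prefer A, take reel from A; A=[ingot,gear,jar,mast] B=[iron,axle,joint,shaft,fin] C=[hinge,mesh,reel]
Tick 4: prefer B, take iron from B; A=[ingot,gear,jar,mast] B=[axle,joint,shaft,fin] C=[hinge,mesh,reel,iron]
Tick 5: prefer A, take ingot from A; A=[gear,jar,mast] B=[axle,joint,shaft,fin] C=[hinge,mesh,reel,iron,ingot]
Tick 6: prefer B, take axle from B; A=[gear,jar,mast] B=[joint,shaft,fin] C=[hinge,mesh,reel,iron,ingot,axle]
Tick 7: prefer A, take gear from A; A=[jar,mast] B=[joint,shaft,fin] C=[hinge,mesh,reel,iron,ingot,axle,gear]

Answer: hinge mesh reel iron ingot axle gear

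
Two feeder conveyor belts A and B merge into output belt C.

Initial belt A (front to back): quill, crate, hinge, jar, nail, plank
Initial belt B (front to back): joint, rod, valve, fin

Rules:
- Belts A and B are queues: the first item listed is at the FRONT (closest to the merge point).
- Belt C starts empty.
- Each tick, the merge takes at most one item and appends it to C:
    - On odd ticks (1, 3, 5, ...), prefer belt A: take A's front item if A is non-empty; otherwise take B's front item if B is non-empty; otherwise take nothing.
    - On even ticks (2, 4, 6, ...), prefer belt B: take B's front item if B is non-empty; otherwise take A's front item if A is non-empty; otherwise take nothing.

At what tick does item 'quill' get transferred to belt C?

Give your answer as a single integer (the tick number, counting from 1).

Tick 1: prefer A, take quill from A; A=[crate,hinge,jar,nail,plank] B=[joint,rod,valve,fin] C=[quill]

Answer: 1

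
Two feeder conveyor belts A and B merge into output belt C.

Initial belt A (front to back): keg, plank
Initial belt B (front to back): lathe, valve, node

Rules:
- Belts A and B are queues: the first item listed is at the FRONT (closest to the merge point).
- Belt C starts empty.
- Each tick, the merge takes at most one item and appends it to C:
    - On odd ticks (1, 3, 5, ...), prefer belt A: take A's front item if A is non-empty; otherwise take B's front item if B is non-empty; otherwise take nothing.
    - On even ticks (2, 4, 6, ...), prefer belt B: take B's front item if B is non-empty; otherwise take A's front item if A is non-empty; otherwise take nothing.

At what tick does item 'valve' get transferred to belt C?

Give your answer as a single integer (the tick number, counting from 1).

Tick 1: prefer A, take keg from A; A=[plank] B=[lathe,valve,node] C=[keg]
Tick 2: prefer B, take lathe from B; A=[plank] B=[valve,node] C=[keg,lathe]
Tick 3: prefer A, take plank from A; A=[-] B=[valve,node] C=[keg,lathe,plank]
Tick 4: prefer B, take valve from B; A=[-] B=[node] C=[keg,lathe,plank,valve]

Answer: 4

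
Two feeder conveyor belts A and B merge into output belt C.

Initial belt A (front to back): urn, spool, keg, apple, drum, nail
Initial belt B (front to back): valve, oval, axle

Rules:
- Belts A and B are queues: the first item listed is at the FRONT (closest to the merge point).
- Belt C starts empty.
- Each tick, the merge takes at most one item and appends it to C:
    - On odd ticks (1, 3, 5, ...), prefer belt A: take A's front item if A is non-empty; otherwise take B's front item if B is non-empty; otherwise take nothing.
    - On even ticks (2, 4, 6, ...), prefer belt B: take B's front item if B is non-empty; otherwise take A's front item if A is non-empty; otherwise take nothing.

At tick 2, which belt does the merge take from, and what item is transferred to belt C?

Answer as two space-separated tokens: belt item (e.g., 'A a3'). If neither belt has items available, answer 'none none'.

Tick 1: prefer A, take urn from A; A=[spool,keg,apple,drum,nail] B=[valve,oval,axle] C=[urn]
Tick 2: prefer B, take valve from B; A=[spool,keg,apple,drum,nail] B=[oval,axle] C=[urn,valve]

Answer: B valve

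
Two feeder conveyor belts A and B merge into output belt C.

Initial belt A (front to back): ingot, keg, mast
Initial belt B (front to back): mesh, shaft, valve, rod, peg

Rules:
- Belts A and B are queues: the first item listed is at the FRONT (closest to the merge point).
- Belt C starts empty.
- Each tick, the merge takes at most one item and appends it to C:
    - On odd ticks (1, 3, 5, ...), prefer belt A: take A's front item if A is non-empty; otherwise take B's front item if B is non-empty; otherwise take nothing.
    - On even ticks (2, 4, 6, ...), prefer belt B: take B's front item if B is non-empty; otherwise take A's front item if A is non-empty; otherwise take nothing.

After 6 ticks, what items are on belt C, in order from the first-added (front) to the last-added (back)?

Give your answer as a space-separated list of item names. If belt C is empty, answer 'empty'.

Answer: ingot mesh keg shaft mast valve

Derivation:
Tick 1: prefer A, take ingot from A; A=[keg,mast] B=[mesh,shaft,valve,rod,peg] C=[ingot]
Tick 2: prefer B, take mesh from B; A=[keg,mast] B=[shaft,valve,rod,peg] C=[ingot,mesh]
Tick 3: prefer A, take keg from A; A=[mast] B=[shaft,valve,rod,peg] C=[ingot,mesh,keg]
Tick 4: prefer B, take shaft from B; A=[mast] B=[valve,rod,peg] C=[ingot,mesh,keg,shaft]
Tick 5: prefer A, take mast from A; A=[-] B=[valve,rod,peg] C=[ingot,mesh,keg,shaft,mast]
Tick 6: prefer B, take valve from B; A=[-] B=[rod,peg] C=[ingot,mesh,keg,shaft,mast,valve]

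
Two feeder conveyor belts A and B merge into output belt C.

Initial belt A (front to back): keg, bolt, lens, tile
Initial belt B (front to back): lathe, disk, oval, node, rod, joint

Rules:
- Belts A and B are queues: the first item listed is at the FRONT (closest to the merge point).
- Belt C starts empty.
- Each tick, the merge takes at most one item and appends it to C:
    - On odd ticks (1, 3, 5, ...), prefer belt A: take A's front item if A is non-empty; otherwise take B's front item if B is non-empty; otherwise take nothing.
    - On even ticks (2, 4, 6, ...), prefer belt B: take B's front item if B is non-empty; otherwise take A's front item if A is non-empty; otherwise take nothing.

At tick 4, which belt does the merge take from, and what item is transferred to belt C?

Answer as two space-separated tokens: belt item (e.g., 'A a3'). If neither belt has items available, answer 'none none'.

Tick 1: prefer A, take keg from A; A=[bolt,lens,tile] B=[lathe,disk,oval,node,rod,joint] C=[keg]
Tick 2: prefer B, take lathe from B; A=[bolt,lens,tile] B=[disk,oval,node,rod,joint] C=[keg,lathe]
Tick 3: prefer A, take bolt from A; A=[lens,tile] B=[disk,oval,node,rod,joint] C=[keg,lathe,bolt]
Tick 4: prefer B, take disk from B; A=[lens,tile] B=[oval,node,rod,joint] C=[keg,lathe,bolt,disk]

Answer: B disk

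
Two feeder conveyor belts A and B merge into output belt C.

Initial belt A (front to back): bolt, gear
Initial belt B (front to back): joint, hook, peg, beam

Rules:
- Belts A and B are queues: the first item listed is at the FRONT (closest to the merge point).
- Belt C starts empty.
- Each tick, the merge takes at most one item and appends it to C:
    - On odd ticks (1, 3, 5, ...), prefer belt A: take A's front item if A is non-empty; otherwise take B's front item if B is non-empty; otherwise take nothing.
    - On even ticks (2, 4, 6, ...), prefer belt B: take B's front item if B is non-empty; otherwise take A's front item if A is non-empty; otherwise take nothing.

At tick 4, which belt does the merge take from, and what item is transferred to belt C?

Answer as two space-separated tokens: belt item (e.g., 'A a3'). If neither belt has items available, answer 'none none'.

Answer: B hook

Derivation:
Tick 1: prefer A, take bolt from A; A=[gear] B=[joint,hook,peg,beam] C=[bolt]
Tick 2: prefer B, take joint from B; A=[gear] B=[hook,peg,beam] C=[bolt,joint]
Tick 3: prefer A, take gear from A; A=[-] B=[hook,peg,beam] C=[bolt,joint,gear]
Tick 4: prefer B, take hook from B; A=[-] B=[peg,beam] C=[bolt,joint,gear,hook]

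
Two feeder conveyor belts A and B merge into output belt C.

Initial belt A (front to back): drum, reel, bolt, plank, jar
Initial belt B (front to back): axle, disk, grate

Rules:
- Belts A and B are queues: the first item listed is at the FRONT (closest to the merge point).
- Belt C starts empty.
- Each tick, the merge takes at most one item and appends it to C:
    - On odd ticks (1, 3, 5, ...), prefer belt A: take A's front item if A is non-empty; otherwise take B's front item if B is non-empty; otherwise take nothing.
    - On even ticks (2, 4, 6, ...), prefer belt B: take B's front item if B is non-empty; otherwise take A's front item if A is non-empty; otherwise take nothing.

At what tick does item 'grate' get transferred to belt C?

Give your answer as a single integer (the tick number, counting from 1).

Tick 1: prefer A, take drum from A; A=[reel,bolt,plank,jar] B=[axle,disk,grate] C=[drum]
Tick 2: prefer B, take axle from B; A=[reel,bolt,plank,jar] B=[disk,grate] C=[drum,axle]
Tick 3: prefer A, take reel from A; A=[bolt,plank,jar] B=[disk,grate] C=[drum,axle,reel]
Tick 4: prefer B, take disk from B; A=[bolt,plank,jar] B=[grate] C=[drum,axle,reel,disk]
Tick 5: prefer A, take bolt from A; A=[plank,jar] B=[grate] C=[drum,axle,reel,disk,bolt]
Tick 6: prefer B, take grate from B; A=[plank,jar] B=[-] C=[drum,axle,reel,disk,bolt,grate]

Answer: 6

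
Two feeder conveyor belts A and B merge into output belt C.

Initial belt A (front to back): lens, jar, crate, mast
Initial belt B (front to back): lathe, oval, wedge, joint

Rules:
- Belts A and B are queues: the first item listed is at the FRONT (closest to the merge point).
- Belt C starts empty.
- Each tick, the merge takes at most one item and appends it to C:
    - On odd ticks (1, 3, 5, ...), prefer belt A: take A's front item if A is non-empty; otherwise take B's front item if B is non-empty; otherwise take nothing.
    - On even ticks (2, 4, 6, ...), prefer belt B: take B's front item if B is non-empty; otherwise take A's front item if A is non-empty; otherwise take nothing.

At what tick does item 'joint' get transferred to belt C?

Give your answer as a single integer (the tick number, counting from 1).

Answer: 8

Derivation:
Tick 1: prefer A, take lens from A; A=[jar,crate,mast] B=[lathe,oval,wedge,joint] C=[lens]
Tick 2: prefer B, take lathe from B; A=[jar,crate,mast] B=[oval,wedge,joint] C=[lens,lathe]
Tick 3: prefer A, take jar from A; A=[crate,mast] B=[oval,wedge,joint] C=[lens,lathe,jar]
Tick 4: prefer B, take oval from B; A=[crate,mast] B=[wedge,joint] C=[lens,lathe,jar,oval]
Tick 5: prefer A, take crate from A; A=[mast] B=[wedge,joint] C=[lens,lathe,jar,oval,crate]
Tick 6: prefer B, take wedge from B; A=[mast] B=[joint] C=[lens,lathe,jar,oval,crate,wedge]
Tick 7: prefer A, take mast from A; A=[-] B=[joint] C=[lens,lathe,jar,oval,crate,wedge,mast]
Tick 8: prefer B, take joint from B; A=[-] B=[-] C=[lens,lathe,jar,oval,crate,wedge,mast,joint]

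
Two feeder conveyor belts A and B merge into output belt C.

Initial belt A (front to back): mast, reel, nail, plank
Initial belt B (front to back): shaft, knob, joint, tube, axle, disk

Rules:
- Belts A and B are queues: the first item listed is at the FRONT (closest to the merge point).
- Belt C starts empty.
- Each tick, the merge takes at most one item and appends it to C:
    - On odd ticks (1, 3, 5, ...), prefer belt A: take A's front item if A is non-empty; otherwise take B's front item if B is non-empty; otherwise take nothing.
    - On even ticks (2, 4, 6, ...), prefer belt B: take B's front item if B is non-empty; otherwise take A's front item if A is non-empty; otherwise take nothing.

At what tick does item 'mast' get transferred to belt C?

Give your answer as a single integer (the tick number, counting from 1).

Tick 1: prefer A, take mast from A; A=[reel,nail,plank] B=[shaft,knob,joint,tube,axle,disk] C=[mast]

Answer: 1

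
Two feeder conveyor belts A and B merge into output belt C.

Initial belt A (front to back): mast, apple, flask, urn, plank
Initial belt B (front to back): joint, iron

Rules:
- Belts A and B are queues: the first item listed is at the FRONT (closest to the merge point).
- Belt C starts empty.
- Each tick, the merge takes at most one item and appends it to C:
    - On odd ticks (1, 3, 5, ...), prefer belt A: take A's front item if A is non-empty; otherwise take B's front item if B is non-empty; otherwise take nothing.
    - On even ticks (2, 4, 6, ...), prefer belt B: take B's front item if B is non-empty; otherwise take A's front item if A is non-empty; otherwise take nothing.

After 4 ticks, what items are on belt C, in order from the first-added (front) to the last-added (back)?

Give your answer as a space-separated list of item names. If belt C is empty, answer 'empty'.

Answer: mast joint apple iron

Derivation:
Tick 1: prefer A, take mast from A; A=[apple,flask,urn,plank] B=[joint,iron] C=[mast]
Tick 2: prefer B, take joint from B; A=[apple,flask,urn,plank] B=[iron] C=[mast,joint]
Tick 3: prefer A, take apple from A; A=[flask,urn,plank] B=[iron] C=[mast,joint,apple]
Tick 4: prefer B, take iron from B; A=[flask,urn,plank] B=[-] C=[mast,joint,apple,iron]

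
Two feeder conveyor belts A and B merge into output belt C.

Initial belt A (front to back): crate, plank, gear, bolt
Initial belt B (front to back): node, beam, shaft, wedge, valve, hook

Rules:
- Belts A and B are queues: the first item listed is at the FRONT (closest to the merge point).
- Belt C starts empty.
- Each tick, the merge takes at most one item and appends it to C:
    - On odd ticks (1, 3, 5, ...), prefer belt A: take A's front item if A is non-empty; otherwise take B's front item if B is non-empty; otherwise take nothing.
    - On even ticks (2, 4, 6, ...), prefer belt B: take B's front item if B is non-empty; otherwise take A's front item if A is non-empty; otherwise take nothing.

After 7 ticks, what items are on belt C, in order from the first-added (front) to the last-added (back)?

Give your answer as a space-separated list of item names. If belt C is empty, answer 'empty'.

Tick 1: prefer A, take crate from A; A=[plank,gear,bolt] B=[node,beam,shaft,wedge,valve,hook] C=[crate]
Tick 2: prefer B, take node from B; A=[plank,gear,bolt] B=[beam,shaft,wedge,valve,hook] C=[crate,node]
Tick 3: prefer A, take plank from A; A=[gear,bolt] B=[beam,shaft,wedge,valve,hook] C=[crate,node,plank]
Tick 4: prefer B, take beam from B; A=[gear,bolt] B=[shaft,wedge,valve,hook] C=[crate,node,plank,beam]
Tick 5: prefer A, take gear from A; A=[bolt] B=[shaft,wedge,valve,hook] C=[crate,node,plank,beam,gear]
Tick 6: prefer B, take shaft from B; A=[bolt] B=[wedge,valve,hook] C=[crate,node,plank,beam,gear,shaft]
Tick 7: prefer A, take bolt from A; A=[-] B=[wedge,valve,hook] C=[crate,node,plank,beam,gear,shaft,bolt]

Answer: crate node plank beam gear shaft bolt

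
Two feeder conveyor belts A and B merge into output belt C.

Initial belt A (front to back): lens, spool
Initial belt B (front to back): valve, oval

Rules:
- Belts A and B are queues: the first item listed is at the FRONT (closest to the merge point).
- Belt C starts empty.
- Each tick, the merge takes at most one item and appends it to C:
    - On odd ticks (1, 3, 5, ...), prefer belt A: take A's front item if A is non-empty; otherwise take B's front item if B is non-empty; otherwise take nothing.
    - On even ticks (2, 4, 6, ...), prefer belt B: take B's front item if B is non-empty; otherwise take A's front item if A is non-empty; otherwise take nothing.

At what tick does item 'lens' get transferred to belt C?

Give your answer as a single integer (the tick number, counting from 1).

Answer: 1

Derivation:
Tick 1: prefer A, take lens from A; A=[spool] B=[valve,oval] C=[lens]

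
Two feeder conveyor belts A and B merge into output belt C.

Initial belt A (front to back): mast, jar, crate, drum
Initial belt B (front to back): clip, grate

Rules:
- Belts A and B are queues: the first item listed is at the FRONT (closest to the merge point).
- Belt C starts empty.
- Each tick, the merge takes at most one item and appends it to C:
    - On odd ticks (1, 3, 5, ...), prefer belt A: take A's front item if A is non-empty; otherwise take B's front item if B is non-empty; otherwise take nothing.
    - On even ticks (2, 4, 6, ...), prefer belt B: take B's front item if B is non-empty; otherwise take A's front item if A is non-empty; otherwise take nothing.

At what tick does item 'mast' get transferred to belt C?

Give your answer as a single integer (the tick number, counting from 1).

Tick 1: prefer A, take mast from A; A=[jar,crate,drum] B=[clip,grate] C=[mast]

Answer: 1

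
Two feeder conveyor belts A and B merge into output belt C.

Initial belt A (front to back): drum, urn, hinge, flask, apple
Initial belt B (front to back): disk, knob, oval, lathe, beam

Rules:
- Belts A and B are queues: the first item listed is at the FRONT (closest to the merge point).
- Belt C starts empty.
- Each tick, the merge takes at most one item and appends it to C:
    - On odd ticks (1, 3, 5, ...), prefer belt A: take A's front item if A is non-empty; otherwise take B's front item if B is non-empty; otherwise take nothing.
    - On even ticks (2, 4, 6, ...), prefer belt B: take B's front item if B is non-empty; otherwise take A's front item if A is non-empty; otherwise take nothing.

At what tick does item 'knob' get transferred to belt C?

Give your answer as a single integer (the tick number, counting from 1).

Answer: 4

Derivation:
Tick 1: prefer A, take drum from A; A=[urn,hinge,flask,apple] B=[disk,knob,oval,lathe,beam] C=[drum]
Tick 2: prefer B, take disk from B; A=[urn,hinge,flask,apple] B=[knob,oval,lathe,beam] C=[drum,disk]
Tick 3: prefer A, take urn from A; A=[hinge,flask,apple] B=[knob,oval,lathe,beam] C=[drum,disk,urn]
Tick 4: prefer B, take knob from B; A=[hinge,flask,apple] B=[oval,lathe,beam] C=[drum,disk,urn,knob]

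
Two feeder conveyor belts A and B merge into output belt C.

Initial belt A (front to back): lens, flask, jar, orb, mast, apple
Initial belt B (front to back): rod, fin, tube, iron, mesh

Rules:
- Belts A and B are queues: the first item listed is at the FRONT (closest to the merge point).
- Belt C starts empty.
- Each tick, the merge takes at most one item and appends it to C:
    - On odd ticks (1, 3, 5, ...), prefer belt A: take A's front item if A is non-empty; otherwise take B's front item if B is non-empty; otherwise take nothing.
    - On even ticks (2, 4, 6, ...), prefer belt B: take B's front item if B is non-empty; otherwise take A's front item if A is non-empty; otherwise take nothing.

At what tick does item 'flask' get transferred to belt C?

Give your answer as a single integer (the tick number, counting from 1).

Tick 1: prefer A, take lens from A; A=[flask,jar,orb,mast,apple] B=[rod,fin,tube,iron,mesh] C=[lens]
Tick 2: prefer B, take rod from B; A=[flask,jar,orb,mast,apple] B=[fin,tube,iron,mesh] C=[lens,rod]
Tick 3: prefer A, take flask from A; A=[jar,orb,mast,apple] B=[fin,tube,iron,mesh] C=[lens,rod,flask]

Answer: 3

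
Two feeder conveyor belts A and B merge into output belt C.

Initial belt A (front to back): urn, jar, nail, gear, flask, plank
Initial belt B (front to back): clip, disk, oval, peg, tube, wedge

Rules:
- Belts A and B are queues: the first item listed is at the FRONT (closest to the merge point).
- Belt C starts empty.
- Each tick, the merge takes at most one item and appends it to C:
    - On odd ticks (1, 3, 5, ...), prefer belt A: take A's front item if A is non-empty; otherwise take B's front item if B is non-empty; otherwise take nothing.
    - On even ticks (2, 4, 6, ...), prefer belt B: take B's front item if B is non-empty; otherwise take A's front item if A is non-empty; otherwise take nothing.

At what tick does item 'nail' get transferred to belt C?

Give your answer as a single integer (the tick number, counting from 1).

Answer: 5

Derivation:
Tick 1: prefer A, take urn from A; A=[jar,nail,gear,flask,plank] B=[clip,disk,oval,peg,tube,wedge] C=[urn]
Tick 2: prefer B, take clip from B; A=[jar,nail,gear,flask,plank] B=[disk,oval,peg,tube,wedge] C=[urn,clip]
Tick 3: prefer A, take jar from A; A=[nail,gear,flask,plank] B=[disk,oval,peg,tube,wedge] C=[urn,clip,jar]
Tick 4: prefer B, take disk from B; A=[nail,gear,flask,plank] B=[oval,peg,tube,wedge] C=[urn,clip,jar,disk]
Tick 5: prefer A, take nail from A; A=[gear,flask,plank] B=[oval,peg,tube,wedge] C=[urn,clip,jar,disk,nail]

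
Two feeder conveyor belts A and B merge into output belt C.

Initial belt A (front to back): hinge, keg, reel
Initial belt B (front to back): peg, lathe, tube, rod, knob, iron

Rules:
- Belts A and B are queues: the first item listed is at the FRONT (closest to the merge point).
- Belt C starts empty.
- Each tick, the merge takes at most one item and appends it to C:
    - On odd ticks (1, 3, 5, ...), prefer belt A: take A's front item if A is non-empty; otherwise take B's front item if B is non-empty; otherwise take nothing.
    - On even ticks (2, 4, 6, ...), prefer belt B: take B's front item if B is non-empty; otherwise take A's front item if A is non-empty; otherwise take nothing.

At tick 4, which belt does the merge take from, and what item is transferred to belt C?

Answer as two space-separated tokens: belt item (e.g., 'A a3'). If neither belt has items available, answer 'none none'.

Tick 1: prefer A, take hinge from A; A=[keg,reel] B=[peg,lathe,tube,rod,knob,iron] C=[hinge]
Tick 2: prefer B, take peg from B; A=[keg,reel] B=[lathe,tube,rod,knob,iron] C=[hinge,peg]
Tick 3: prefer A, take keg from A; A=[reel] B=[lathe,tube,rod,knob,iron] C=[hinge,peg,keg]
Tick 4: prefer B, take lathe from B; A=[reel] B=[tube,rod,knob,iron] C=[hinge,peg,keg,lathe]

Answer: B lathe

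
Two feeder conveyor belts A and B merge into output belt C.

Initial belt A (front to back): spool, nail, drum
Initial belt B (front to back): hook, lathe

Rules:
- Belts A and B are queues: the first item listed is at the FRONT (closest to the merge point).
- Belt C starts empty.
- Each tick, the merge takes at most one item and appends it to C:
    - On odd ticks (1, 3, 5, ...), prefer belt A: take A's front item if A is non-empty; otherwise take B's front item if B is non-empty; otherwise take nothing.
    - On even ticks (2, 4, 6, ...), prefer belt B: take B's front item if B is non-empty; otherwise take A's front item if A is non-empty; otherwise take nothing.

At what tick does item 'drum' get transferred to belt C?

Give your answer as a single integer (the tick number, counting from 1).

Answer: 5

Derivation:
Tick 1: prefer A, take spool from A; A=[nail,drum] B=[hook,lathe] C=[spool]
Tick 2: prefer B, take hook from B; A=[nail,drum] B=[lathe] C=[spool,hook]
Tick 3: prefer A, take nail from A; A=[drum] B=[lathe] C=[spool,hook,nail]
Tick 4: prefer B, take lathe from B; A=[drum] B=[-] C=[spool,hook,nail,lathe]
Tick 5: prefer A, take drum from A; A=[-] B=[-] C=[spool,hook,nail,lathe,drum]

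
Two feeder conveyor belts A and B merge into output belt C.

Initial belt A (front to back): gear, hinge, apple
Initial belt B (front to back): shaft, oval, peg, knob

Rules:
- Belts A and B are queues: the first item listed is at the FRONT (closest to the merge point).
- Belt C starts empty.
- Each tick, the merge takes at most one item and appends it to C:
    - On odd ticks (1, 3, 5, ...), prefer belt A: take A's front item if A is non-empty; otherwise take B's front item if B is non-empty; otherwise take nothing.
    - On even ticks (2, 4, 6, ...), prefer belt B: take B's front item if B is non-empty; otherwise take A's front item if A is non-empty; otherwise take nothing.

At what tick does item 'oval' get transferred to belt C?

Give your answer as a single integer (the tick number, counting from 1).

Answer: 4

Derivation:
Tick 1: prefer A, take gear from A; A=[hinge,apple] B=[shaft,oval,peg,knob] C=[gear]
Tick 2: prefer B, take shaft from B; A=[hinge,apple] B=[oval,peg,knob] C=[gear,shaft]
Tick 3: prefer A, take hinge from A; A=[apple] B=[oval,peg,knob] C=[gear,shaft,hinge]
Tick 4: prefer B, take oval from B; A=[apple] B=[peg,knob] C=[gear,shaft,hinge,oval]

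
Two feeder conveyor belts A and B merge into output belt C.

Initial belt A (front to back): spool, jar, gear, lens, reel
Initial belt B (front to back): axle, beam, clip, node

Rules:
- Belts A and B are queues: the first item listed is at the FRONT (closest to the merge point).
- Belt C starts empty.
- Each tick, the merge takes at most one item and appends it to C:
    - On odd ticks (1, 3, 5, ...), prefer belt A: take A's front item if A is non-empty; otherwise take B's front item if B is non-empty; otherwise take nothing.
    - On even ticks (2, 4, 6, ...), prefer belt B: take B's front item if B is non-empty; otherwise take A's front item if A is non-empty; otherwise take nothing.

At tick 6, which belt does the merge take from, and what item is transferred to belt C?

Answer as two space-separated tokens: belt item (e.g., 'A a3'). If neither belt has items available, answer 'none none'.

Answer: B clip

Derivation:
Tick 1: prefer A, take spool from A; A=[jar,gear,lens,reel] B=[axle,beam,clip,node] C=[spool]
Tick 2: prefer B, take axle from B; A=[jar,gear,lens,reel] B=[beam,clip,node] C=[spool,axle]
Tick 3: prefer A, take jar from A; A=[gear,lens,reel] B=[beam,clip,node] C=[spool,axle,jar]
Tick 4: prefer B, take beam from B; A=[gear,lens,reel] B=[clip,node] C=[spool,axle,jar,beam]
Tick 5: prefer A, take gear from A; A=[lens,reel] B=[clip,node] C=[spool,axle,jar,beam,gear]
Tick 6: prefer B, take clip from B; A=[lens,reel] B=[node] C=[spool,axle,jar,beam,gear,clip]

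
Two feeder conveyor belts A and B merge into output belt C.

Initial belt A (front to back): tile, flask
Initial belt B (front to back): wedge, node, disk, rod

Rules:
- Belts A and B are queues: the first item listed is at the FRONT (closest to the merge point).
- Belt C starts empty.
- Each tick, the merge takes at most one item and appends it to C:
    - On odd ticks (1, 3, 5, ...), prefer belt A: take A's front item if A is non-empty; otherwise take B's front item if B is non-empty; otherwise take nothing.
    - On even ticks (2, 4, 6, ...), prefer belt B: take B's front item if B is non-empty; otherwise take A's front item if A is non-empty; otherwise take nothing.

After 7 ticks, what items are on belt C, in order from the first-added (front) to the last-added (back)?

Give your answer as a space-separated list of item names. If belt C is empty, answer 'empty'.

Answer: tile wedge flask node disk rod

Derivation:
Tick 1: prefer A, take tile from A; A=[flask] B=[wedge,node,disk,rod] C=[tile]
Tick 2: prefer B, take wedge from B; A=[flask] B=[node,disk,rod] C=[tile,wedge]
Tick 3: prefer A, take flask from A; A=[-] B=[node,disk,rod] C=[tile,wedge,flask]
Tick 4: prefer B, take node from B; A=[-] B=[disk,rod] C=[tile,wedge,flask,node]
Tick 5: prefer A, take disk from B; A=[-] B=[rod] C=[tile,wedge,flask,node,disk]
Tick 6: prefer B, take rod from B; A=[-] B=[-] C=[tile,wedge,flask,node,disk,rod]
Tick 7: prefer A, both empty, nothing taken; A=[-] B=[-] C=[tile,wedge,flask,node,disk,rod]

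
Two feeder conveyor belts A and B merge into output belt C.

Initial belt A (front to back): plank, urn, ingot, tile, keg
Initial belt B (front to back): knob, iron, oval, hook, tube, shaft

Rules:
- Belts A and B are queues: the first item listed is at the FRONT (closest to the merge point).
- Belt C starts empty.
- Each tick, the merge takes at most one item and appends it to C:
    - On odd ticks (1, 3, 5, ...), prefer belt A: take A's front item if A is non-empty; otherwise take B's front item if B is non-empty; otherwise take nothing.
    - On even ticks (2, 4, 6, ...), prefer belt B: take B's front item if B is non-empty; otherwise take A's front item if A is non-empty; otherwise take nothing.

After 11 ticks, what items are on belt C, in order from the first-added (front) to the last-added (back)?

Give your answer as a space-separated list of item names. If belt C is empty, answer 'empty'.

Answer: plank knob urn iron ingot oval tile hook keg tube shaft

Derivation:
Tick 1: prefer A, take plank from A; A=[urn,ingot,tile,keg] B=[knob,iron,oval,hook,tube,shaft] C=[plank]
Tick 2: prefer B, take knob from B; A=[urn,ingot,tile,keg] B=[iron,oval,hook,tube,shaft] C=[plank,knob]
Tick 3: prefer A, take urn from A; A=[ingot,tile,keg] B=[iron,oval,hook,tube,shaft] C=[plank,knob,urn]
Tick 4: prefer B, take iron from B; A=[ingot,tile,keg] B=[oval,hook,tube,shaft] C=[plank,knob,urn,iron]
Tick 5: prefer A, take ingot from A; A=[tile,keg] B=[oval,hook,tube,shaft] C=[plank,knob,urn,iron,ingot]
Tick 6: prefer B, take oval from B; A=[tile,keg] B=[hook,tube,shaft] C=[plank,knob,urn,iron,ingot,oval]
Tick 7: prefer A, take tile from A; A=[keg] B=[hook,tube,shaft] C=[plank,knob,urn,iron,ingot,oval,tile]
Tick 8: prefer B, take hook from B; A=[keg] B=[tube,shaft] C=[plank,knob,urn,iron,ingot,oval,tile,hook]
Tick 9: prefer A, take keg from A; A=[-] B=[tube,shaft] C=[plank,knob,urn,iron,ingot,oval,tile,hook,keg]
Tick 10: prefer B, take tube from B; A=[-] B=[shaft] C=[plank,knob,urn,iron,ingot,oval,tile,hook,keg,tube]
Tick 11: prefer A, take shaft from B; A=[-] B=[-] C=[plank,knob,urn,iron,ingot,oval,tile,hook,keg,tube,shaft]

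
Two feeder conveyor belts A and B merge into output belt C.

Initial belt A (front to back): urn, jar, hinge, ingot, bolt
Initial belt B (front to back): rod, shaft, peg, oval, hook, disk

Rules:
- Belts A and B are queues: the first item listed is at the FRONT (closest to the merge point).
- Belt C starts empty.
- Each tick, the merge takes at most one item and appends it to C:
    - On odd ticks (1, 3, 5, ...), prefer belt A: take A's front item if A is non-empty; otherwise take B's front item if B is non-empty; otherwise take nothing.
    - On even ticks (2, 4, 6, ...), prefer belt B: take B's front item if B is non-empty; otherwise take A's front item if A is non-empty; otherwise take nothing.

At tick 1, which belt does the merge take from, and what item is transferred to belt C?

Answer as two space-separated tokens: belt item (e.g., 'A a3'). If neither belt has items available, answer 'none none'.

Answer: A urn

Derivation:
Tick 1: prefer A, take urn from A; A=[jar,hinge,ingot,bolt] B=[rod,shaft,peg,oval,hook,disk] C=[urn]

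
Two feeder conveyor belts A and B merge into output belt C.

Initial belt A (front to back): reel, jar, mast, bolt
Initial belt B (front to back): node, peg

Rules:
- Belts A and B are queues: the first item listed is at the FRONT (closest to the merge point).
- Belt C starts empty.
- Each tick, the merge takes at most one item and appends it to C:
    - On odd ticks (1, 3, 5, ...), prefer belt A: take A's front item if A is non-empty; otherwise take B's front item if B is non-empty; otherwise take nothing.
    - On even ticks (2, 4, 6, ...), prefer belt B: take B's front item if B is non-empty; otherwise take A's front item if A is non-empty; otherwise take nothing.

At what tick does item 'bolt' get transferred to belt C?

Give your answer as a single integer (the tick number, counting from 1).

Tick 1: prefer A, take reel from A; A=[jar,mast,bolt] B=[node,peg] C=[reel]
Tick 2: prefer B, take node from B; A=[jar,mast,bolt] B=[peg] C=[reel,node]
Tick 3: prefer A, take jar from A; A=[mast,bolt] B=[peg] C=[reel,node,jar]
Tick 4: prefer B, take peg from B; A=[mast,bolt] B=[-] C=[reel,node,jar,peg]
Tick 5: prefer A, take mast from A; A=[bolt] B=[-] C=[reel,node,jar,peg,mast]
Tick 6: prefer B, take bolt from A; A=[-] B=[-] C=[reel,node,jar,peg,mast,bolt]

Answer: 6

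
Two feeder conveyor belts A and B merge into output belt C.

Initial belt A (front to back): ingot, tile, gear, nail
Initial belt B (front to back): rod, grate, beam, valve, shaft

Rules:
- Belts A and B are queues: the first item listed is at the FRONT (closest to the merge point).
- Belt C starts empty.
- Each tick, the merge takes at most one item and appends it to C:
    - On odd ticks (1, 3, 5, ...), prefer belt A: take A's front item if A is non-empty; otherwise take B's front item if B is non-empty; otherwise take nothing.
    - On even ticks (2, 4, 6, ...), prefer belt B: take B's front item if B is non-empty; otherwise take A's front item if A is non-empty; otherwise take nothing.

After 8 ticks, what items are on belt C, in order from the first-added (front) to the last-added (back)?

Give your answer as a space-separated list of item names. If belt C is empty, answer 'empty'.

Tick 1: prefer A, take ingot from A; A=[tile,gear,nail] B=[rod,grate,beam,valve,shaft] C=[ingot]
Tick 2: prefer B, take rod from B; A=[tile,gear,nail] B=[grate,beam,valve,shaft] C=[ingot,rod]
Tick 3: prefer A, take tile from A; A=[gear,nail] B=[grate,beam,valve,shaft] C=[ingot,rod,tile]
Tick 4: prefer B, take grate from B; A=[gear,nail] B=[beam,valve,shaft] C=[ingot,rod,tile,grate]
Tick 5: prefer A, take gear from A; A=[nail] B=[beam,valve,shaft] C=[ingot,rod,tile,grate,gear]
Tick 6: prefer B, take beam from B; A=[nail] B=[valve,shaft] C=[ingot,rod,tile,grate,gear,beam]
Tick 7: prefer A, take nail from A; A=[-] B=[valve,shaft] C=[ingot,rod,tile,grate,gear,beam,nail]
Tick 8: prefer B, take valve from B; A=[-] B=[shaft] C=[ingot,rod,tile,grate,gear,beam,nail,valve]

Answer: ingot rod tile grate gear beam nail valve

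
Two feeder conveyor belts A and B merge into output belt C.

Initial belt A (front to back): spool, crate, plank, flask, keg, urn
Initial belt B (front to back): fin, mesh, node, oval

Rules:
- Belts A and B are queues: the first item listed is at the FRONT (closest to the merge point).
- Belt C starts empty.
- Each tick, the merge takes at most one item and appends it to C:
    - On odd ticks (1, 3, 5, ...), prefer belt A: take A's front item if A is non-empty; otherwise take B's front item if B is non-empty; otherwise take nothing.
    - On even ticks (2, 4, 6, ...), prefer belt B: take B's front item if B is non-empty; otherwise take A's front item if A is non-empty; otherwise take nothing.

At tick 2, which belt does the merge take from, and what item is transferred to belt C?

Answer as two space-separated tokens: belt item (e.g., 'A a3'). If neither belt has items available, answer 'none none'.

Tick 1: prefer A, take spool from A; A=[crate,plank,flask,keg,urn] B=[fin,mesh,node,oval] C=[spool]
Tick 2: prefer B, take fin from B; A=[crate,plank,flask,keg,urn] B=[mesh,node,oval] C=[spool,fin]

Answer: B fin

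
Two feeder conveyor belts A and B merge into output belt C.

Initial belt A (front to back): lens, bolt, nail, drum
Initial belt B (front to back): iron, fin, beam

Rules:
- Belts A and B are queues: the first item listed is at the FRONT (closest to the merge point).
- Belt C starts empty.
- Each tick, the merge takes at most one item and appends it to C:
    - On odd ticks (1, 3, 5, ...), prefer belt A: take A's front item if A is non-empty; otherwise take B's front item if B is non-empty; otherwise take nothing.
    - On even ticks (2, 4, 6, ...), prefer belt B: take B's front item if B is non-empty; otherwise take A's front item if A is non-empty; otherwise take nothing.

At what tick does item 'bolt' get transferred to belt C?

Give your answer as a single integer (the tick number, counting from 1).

Answer: 3

Derivation:
Tick 1: prefer A, take lens from A; A=[bolt,nail,drum] B=[iron,fin,beam] C=[lens]
Tick 2: prefer B, take iron from B; A=[bolt,nail,drum] B=[fin,beam] C=[lens,iron]
Tick 3: prefer A, take bolt from A; A=[nail,drum] B=[fin,beam] C=[lens,iron,bolt]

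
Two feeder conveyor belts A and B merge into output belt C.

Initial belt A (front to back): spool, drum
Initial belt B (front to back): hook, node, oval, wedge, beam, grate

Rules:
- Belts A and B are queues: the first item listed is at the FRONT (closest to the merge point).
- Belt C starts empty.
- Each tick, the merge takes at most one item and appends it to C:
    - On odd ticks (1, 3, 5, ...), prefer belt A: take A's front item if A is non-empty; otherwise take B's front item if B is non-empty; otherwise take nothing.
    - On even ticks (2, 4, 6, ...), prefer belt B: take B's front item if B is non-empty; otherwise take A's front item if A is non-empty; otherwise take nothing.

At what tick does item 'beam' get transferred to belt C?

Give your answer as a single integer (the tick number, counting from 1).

Tick 1: prefer A, take spool from A; A=[drum] B=[hook,node,oval,wedge,beam,grate] C=[spool]
Tick 2: prefer B, take hook from B; A=[drum] B=[node,oval,wedge,beam,grate] C=[spool,hook]
Tick 3: prefer A, take drum from A; A=[-] B=[node,oval,wedge,beam,grate] C=[spool,hook,drum]
Tick 4: prefer B, take node from B; A=[-] B=[oval,wedge,beam,grate] C=[spool,hook,drum,node]
Tick 5: prefer A, take oval from B; A=[-] B=[wedge,beam,grate] C=[spool,hook,drum,node,oval]
Tick 6: prefer B, take wedge from B; A=[-] B=[beam,grate] C=[spool,hook,drum,node,oval,wedge]
Tick 7: prefer A, take beam from B; A=[-] B=[grate] C=[spool,hook,drum,node,oval,wedge,beam]

Answer: 7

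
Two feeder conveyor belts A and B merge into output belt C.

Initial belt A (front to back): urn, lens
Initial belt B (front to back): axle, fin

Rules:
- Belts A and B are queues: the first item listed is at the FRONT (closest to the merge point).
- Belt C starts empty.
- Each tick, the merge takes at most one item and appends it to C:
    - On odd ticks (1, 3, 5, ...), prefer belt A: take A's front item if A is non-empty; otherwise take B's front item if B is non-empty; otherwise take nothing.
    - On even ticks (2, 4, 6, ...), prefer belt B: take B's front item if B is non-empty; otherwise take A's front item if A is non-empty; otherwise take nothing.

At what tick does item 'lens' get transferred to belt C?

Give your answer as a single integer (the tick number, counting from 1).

Tick 1: prefer A, take urn from A; A=[lens] B=[axle,fin] C=[urn]
Tick 2: prefer B, take axle from B; A=[lens] B=[fin] C=[urn,axle]
Tick 3: prefer A, take lens from A; A=[-] B=[fin] C=[urn,axle,lens]

Answer: 3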